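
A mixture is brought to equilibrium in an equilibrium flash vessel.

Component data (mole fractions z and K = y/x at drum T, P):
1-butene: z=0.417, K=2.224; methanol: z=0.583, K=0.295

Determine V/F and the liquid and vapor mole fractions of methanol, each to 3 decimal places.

V/F = 0.115, x_methanol = 0.635, y_methanol = 0.187

Material balance + equilibrium reduce to Σ zᵢ(Kᵢ−1)/(1+V/F(Kᵢ−1)) = 0.
Check two-phase: ΣzᵢKᵢ = 1.099 > 1 and Σzᵢ/Kᵢ = 2.164 > 1, so g(0) = 0.099 > 0 and g(1) = -1.164 < 0.
Newton–Raphson from V/F = 0.4:
  V/F = 0.400: g = -0.2298, g' = -0.844 → V/F = 0.128
  V/F = 0.128: g = -0.0102, g' = -0.817 → V/F = 0.115
Converged at V/F = 0.115.
Compositions from xᵢ = zᵢ/(1+V/F(Kᵢ−1)), yᵢ = Kᵢxᵢ:
  1-butene: x = 0.365, y = 0.813
  methanol: x = 0.635, y = 0.187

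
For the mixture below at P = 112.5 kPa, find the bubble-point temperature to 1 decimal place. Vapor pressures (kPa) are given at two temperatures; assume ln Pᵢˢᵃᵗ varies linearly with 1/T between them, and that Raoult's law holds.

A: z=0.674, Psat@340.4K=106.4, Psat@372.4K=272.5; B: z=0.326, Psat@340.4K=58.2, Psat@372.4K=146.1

Bubble-point temperature: ΣzᵢPᵢˢᵃᵗ(T) = P. Interpolate ln Pᵢˢᵃᵗ = aᵢ + bᵢ/T.
  T = 340.4 K: ΣzᵢPᵢˢᵃᵗ = 90.69 kPa
  T = 372.4 K: ΣzᵢPᵢˢᵃᵗ = 231.29 kPa
  T = 356.4 K: ΣzᵢPᵢˢᵃᵗ = 147.90 kPa
  T = 348.4 K: ΣzᵢPᵢˢᵃᵗ = 116.47 kPa
  T = 344.4 K: ΣzᵢPᵢˢᵃᵗ = 102.92 kPa
  T = 346.4 K: ΣzᵢPᵢˢᵃᵗ = 109.52 kPa
Interpolating between 346.4 K and 348.4 K gives T ≈ 347.3 K.

T = 347.3 K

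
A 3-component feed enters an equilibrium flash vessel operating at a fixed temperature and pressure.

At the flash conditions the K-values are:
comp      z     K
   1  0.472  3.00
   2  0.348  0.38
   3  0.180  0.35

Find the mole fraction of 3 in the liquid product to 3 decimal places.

Rachford–Rice: g(V/F) = Σ zᵢ(Kᵢ−1)/(1+V/F(Kᵢ−1)) = 0.
Feasibility: ΣzᵢKᵢ = 1.611, Σzᵢ/Kᵢ = 1.587 — both > 1, two phases present.
Iterate (Newton) starting at V/F = 0.55:
  V/F = 0.550: g = -0.0600, g' = -0.920 → V/F = 0.485
Converged at V/F = 0.485.
Compositions from xᵢ = zᵢ/(1+V/F(Kᵢ−1)), yᵢ = Kᵢxᵢ:
  1: x = 0.240, y = 0.719
  2: x = 0.498, y = 0.189
  3: x = 0.263, y = 0.092

x_3 = 0.263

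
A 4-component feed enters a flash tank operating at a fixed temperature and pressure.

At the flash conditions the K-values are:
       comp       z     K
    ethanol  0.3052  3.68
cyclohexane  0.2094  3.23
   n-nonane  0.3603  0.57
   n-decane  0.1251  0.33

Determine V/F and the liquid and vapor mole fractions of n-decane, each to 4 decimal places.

V/F = 0.8143, x_n-decane = 0.2753, y_n-decane = 0.0908

Rachford–Rice: g(V/F) = Σ zᵢ(Kᵢ−1)/(1+V/F(Kᵢ−1)) = 0.
g(0) = ΣzᵢKᵢ − 1 = 1.0462 and g(1) = 1 − Σzᵢ/Kᵢ = -0.1590, so a root lies in (0, 1).
Newton iteration, V/F⁰ = 0.5:
  V/F = 0.5000: g = 0.24693, g' = -0.8682 → V/F = 0.7844
  V/F = 0.7844: g = 0.02307, g' = -0.7667 → V/F = 0.8145
  V/F = 0.8145: g = -0.00015, g' = -0.7776 → V/F = 0.8143
Converged at V/F = 0.8143.
Compositions from xᵢ = zᵢ/(1+V/F(Kᵢ−1)), yᵢ = Kᵢxᵢ:
  ethanol: x = 0.0959, y = 0.3529
  cyclohexane: x = 0.0744, y = 0.2402
  n-nonane: x = 0.5544, y = 0.3160
  n-decane: x = 0.2753, y = 0.0908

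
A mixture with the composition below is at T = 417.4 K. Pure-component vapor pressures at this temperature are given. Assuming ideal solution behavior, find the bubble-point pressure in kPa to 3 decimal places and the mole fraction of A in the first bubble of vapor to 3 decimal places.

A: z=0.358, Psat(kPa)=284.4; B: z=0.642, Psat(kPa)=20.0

At the bubble point ψ → 0, so ΣzᵢKᵢ = 1 with Kᵢ = Pᵢˢᵃᵗ/P ⇒ P = ΣzᵢPᵢˢᵃᵗ.
P = 0.358·284.4 + 0.642·20.0 = 114.655 kPa
yᵢ = zᵢPᵢˢᵃᵗ/P ⇒ y_A = 0.358·284.4/114.655 = 0.888

Pbub = 114.655 kPa, y_A = 0.888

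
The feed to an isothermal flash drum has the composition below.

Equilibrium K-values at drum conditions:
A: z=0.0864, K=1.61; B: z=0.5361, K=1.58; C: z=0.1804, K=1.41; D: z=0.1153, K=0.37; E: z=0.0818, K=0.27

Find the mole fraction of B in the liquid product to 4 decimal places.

Let ψ = V/F and solve Σ zᵢ(Kᵢ−1)/(1+ψ(Kᵢ−1)) = 0.
Check two-phase: ΣzᵢKᵢ = 1.3053 > 1 and Σzᵢ/Kᵢ = 1.1355 > 1, so g(0) = 0.3053 > 0 and g(1) = -0.1355 < 0.
Iterate (Newton) starting at ψ = 0.5:
  ψ = 0.5000: g = 0.14272, g' = -0.3538 → ψ = 0.9034
  ψ = 0.9034: g = -0.05200, g' = -0.7297 → ψ = 0.8322
  ψ = 0.8322: g = -0.00500, g' = -0.5982 → ψ = 0.8238
  ψ = 0.8238: g = -0.00005, g' = -0.5859 → ψ = 0.8237
Converged at ψ = 0.8237.
Compositions from xᵢ = zᵢ/(1+ψ(Kᵢ−1)), yᵢ = Kᵢxᵢ:
  A: x = 0.0575, y = 0.0926
  B: x = 0.3628, y = 0.5732
  C: x = 0.1349, y = 0.1901
  D: x = 0.2397, y = 0.0887
  E: x = 0.2052, y = 0.0554

x_B = 0.3628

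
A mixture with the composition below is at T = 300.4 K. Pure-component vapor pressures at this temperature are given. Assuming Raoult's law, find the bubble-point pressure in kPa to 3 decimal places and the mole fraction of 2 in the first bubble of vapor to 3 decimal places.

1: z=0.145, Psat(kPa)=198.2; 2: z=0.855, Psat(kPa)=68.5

At the bubble point ψ → 0, so ΣzᵢKᵢ = 1 with Kᵢ = Pᵢˢᵃᵗ/P ⇒ P = ΣzᵢPᵢˢᵃᵗ.
P = 0.145·198.2 + 0.855·68.5 = 87.306 kPa
yᵢ = zᵢPᵢˢᵃᵗ/P ⇒ y_2 = 0.855·68.5/87.306 = 0.671

Pbub = 87.306 kPa, y_2 = 0.671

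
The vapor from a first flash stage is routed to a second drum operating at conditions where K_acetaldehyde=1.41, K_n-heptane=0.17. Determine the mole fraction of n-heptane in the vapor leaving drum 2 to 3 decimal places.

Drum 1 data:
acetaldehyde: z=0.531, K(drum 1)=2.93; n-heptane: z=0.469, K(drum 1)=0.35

Drum 1:
Let ψ₁ = V/F and solve Σ zᵢ(Kᵢ−1)/(1+ψ₁(Kᵢ−1)) = 0.
Check two-phase: ΣzᵢKᵢ = 1.720 > 1 and Σzᵢ/Kᵢ = 1.521 > 1, so g(0) = 0.720 > 0 and g(1) = -0.521 < 0.
Iterate (Newton) starting at ψ₁ = 0.5:
  ψ₁ = 0.500: g = 0.0699, g' = -0.947 → ψ₁ = 0.574
Converged at ψ₁ = 0.574.
Drum-1 compositions:
  acetaldehyde: x = 0.252, y = 0.738
  n-heptane: x = 0.748, y = 0.262
Drum-2 feed = drum-1 vapor: z₂ = (0.7382, 0.2618).
Drum 2:
Material balance + equilibrium reduce to Σ zᵢ(Kᵢ−1)/(1+ψ₂(Kᵢ−1)) = 0.
Check two-phase: ΣzᵢKᵢ = 1.085 > 1 and Σzᵢ/Kᵢ = 2.064 > 1, so g(0) = 0.085 > 0 and g(1) = -1.064 < 0.
Binary case is linear: z₁(K₁−1)(1+ψ₂(K₂−1)) + z₂(K₂−1)(1+ψ₂(K₁−1)) = 0
⇒ ψ₂ = [z₁(K₁−1)+z₂(K₂−1)] / [−(K₁−1)(K₂−1)] = 0.0853/0.3403 = 0.251
  acetaldehyde: x = 0.669, y = 0.944
  n-heptane: x = 0.331, y = 0.056

y_n-heptane (drum 2) = 0.056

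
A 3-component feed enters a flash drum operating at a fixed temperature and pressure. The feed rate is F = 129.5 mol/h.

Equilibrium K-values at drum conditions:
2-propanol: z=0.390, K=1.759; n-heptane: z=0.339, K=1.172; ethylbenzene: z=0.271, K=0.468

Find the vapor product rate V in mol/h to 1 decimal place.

V = 97.3 mol/h

Material balance + equilibrium reduce to Σ zᵢ(Kᵢ−1)/(1+β(Kᵢ−1)) = 0.
Feasibility: ΣzᵢKᵢ = 1.210, Σzᵢ/Kᵢ = 1.090 — both > 1, two phases present.
Newton–Raphson from β = 0.33:
  β = 0.330: g = 0.1170, g' = -0.266 → β = 0.771
  β = 0.771: g = -0.0061, g' = -0.318 → β = 0.751
Converged at β = 0.751.
Then V = β·F = 0.7513·129.5 = 97.3 mol/h and L = F − V = 32.2 mol/h.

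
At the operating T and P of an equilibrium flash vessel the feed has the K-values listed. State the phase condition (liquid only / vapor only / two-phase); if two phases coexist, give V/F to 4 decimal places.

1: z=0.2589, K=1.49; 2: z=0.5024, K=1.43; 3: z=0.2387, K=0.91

ΣzᵢKᵢ = 1.3214; Σzᵢ/Kᵢ = 0.7874.
Since Σzᵢ/Kᵢ < 1 the mixture is above its dew point — single vapor phase.

vapor only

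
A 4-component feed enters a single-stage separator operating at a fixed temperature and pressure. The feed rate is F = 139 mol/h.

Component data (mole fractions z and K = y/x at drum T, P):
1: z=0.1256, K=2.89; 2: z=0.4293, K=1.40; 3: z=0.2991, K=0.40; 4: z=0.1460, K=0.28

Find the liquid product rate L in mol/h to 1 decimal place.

Rachford–Rice: g(V/F) = Σ zᵢ(Kᵢ−1)/(1+V/F(Kᵢ−1)) = 0.
Feasibility: ΣzᵢKᵢ = 1.1245, Σzᵢ/Kᵢ = 1.6193 — both > 1, two phases present.
Newton–Raphson from V/F = 0.5:
  V/F = 0.5000: g = -0.15547, g' = -0.5708 → V/F = 0.2276
  V/F = 0.2276: g = -0.01021, g' = -0.5297 → V/F = 0.2084
  V/F = 0.2084: g = 0.00005, g' = -0.5349 → V/F = 0.2085
Converged at V/F = 0.2085.
Then V = V/F·F = 0.2085·139 = 29.0 mol/h and L = F − V = 110.0 mol/h.

L = 110.0 mol/h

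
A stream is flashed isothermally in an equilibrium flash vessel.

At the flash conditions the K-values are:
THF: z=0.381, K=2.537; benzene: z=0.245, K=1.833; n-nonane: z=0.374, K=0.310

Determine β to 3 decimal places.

β = 0.600

Let β = V/F and solve Σ zᵢ(Kᵢ−1)/(1+β(Kᵢ−1)) = 0.
g(0) = ΣzᵢKᵢ − 1 = 0.532 and g(1) = 1 − Σzᵢ/Kᵢ = -0.490, so a root lies in (0, 1).
Newton–Raphson from β = 0.5:
  β = 0.500: g = 0.0812, g' = -0.788 → β = 0.603
  β = 0.603: g = -0.0023, g' = -0.840 → β = 0.600
Converged at β = 0.600.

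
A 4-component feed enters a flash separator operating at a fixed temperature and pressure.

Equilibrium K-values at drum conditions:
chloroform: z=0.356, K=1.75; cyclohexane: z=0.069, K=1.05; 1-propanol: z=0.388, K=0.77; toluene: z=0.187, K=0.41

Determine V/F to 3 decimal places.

Rachford–Rice: g(V/F) = Σ zᵢ(Kᵢ−1)/(1+V/F(Kᵢ−1)) = 0.
g(0) = ΣzᵢKᵢ − 1 = 0.071 and g(1) = 1 − Σzᵢ/Kᵢ = -0.229, so a root lies in (0, 1).
Newton iteration, V/F⁰ = 0.65:
  V/F = 0.650: g = -0.1011, g' = -0.290 → V/F = 0.302
  V/F = 0.302: g = -0.0090, g' = -0.253 → V/F = 0.266
Converged at V/F = 0.266.

V/F = 0.266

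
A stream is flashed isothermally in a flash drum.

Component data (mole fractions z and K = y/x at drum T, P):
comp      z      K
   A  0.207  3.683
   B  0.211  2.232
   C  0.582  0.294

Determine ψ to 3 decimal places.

ψ = 0.278

Newton–Raphson from ψ = 0.5:
  ψ = 0.500: g = -0.2370, g' = -1.087 → ψ = 0.282
  ψ = 0.282: g = -0.0040, g' = -1.112 → ψ = 0.278
Converged at ψ = 0.278.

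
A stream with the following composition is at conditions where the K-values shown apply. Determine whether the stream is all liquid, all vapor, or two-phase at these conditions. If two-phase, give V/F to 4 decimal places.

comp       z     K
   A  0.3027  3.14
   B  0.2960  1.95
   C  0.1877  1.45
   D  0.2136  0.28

two-phase, V/F = 0.8967

ΣzᵢKᵢ = 1.8597; Σzᵢ/Kᵢ = 1.1405.
Both exceed 1, so a two-phase solution exists.
Material balance + equilibrium reduce to Σ zᵢ(Kᵢ−1)/(1+ψ(Kᵢ−1)) = 0.
Iterate (Newton) starting at ψ = 0.67:
  ψ = 0.6700: g = 0.20576, g' = -0.7695 → ψ = 0.9374
  ψ = 0.9374: g = -0.04945, g' = -1.2948 → ψ = 0.8992
  ψ = 0.8992: g = -0.00289, g' = -1.1498 → ψ = 0.8967
Converged at ψ = 0.8967.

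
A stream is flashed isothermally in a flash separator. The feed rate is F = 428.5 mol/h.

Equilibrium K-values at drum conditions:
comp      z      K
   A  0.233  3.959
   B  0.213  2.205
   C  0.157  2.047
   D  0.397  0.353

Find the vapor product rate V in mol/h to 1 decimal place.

V = 294.8 mol/h

Rachford–Rice: g(ψ) = Σ zᵢ(Kᵢ−1)/(1+ψ(Kᵢ−1)) = 0.
Check two-phase: ΣzᵢKᵢ = 1.854 > 1 and Σzᵢ/Kᵢ = 1.357 > 1, so g(0) = 0.854 > 0 and g(1) = -0.357 < 0.
Newton iteration, ψ⁰ = 0.68:
  ψ = 0.680: g = 0.0073, g' = -0.907 → ψ = 0.688
Converged at ψ = 0.688.
Then V = ψ·F = 0.6881·428.5 = 294.8 mol/h and L = F − V = 133.7 mol/h.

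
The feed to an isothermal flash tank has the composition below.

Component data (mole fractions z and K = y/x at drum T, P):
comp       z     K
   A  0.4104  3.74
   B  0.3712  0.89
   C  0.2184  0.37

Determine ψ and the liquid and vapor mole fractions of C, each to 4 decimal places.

Let ψ = V/F and solve Σ zᵢ(Kᵢ−1)/(1+ψ(Kᵢ−1)) = 0.
Feasibility: ΣzᵢKᵢ = 1.9461, Σzᵢ/Kᵢ = 1.1171 — both > 1, two phases present.
Iterate (Newton) starting at ψ = 0.68:
  ψ = 0.6800: g = 0.10789, g' = -0.6464 → ψ = 0.8469
  ψ = 0.8469: g = -0.00136, g' = -0.6833 → ψ = 0.8449
Converged at ψ = 0.8449.
Compositions from xᵢ = zᵢ/(1+ψ(Kᵢ−1)), yᵢ = Kᵢxᵢ:
  A: x = 0.1238, y = 0.4630
  B: x = 0.4092, y = 0.3642
  C: x = 0.4670, y = 0.1728

ψ = 0.8449, x_C = 0.4670, y_C = 0.1728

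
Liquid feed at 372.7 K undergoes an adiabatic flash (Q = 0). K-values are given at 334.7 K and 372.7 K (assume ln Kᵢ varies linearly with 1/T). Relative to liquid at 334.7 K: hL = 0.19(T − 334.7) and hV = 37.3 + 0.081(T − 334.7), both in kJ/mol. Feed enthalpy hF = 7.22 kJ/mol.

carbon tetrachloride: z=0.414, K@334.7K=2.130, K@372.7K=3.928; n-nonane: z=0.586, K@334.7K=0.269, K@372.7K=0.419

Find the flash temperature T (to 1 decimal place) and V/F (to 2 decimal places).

T = 341.2 K, V/F = 0.16

Adiabatic flash: solve Rachford–Rice at each trial T, then check hF = ψ·hV(T) + (1−ψ)·hL(T).
  T = 334.7 K: K = (2.130, 0.269), RR gives ψ = 0.048, H_out = 1.782 kJ/mol
  T = 372.7 K: K = (3.928, 0.419), RR gives ψ = 0.512, H_out = 24.211 kJ/mol
  T = 353.7 K: K = (2.940, 0.340), RR gives ψ = 0.325, H_out = 15.061 kJ/mol
  T = 344.2 K: K = (2.514, 0.303), RR gives ψ = 0.207, H_out = 9.316 kJ/mol
  T = 339.4 K: K = (2.315, 0.286), RR gives ψ = 0.134, H_out = 5.816 kJ/mol
  T = 341.8 K: K = (2.413, 0.294), RR gives ψ = 0.172, H_out = 7.631 kJ/mol
  T = 340.6 K: K = (2.363, 0.290), RR gives ψ = 0.153, H_out = 6.741 kJ/mol
Linear interpolation between T = 340.6 (H_out = 6.741) and T = 341.8 (H_out = 7.631) on hF = 7.22 gives T ≈ 341.2 K, at which ψ = 0.16.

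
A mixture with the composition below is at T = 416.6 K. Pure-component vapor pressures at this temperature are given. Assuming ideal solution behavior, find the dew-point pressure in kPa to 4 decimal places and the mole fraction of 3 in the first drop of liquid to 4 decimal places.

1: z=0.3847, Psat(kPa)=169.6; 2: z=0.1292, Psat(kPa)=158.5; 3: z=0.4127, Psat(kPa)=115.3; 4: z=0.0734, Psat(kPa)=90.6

At the dew point ψ → 1, so Σzᵢ/Kᵢ = 1 with Kᵢ = Pᵢˢᵃᵗ/P ⇒ 1/P = Σzᵢ/Pᵢˢᵃᵗ.
1/P = 0.3847/169.6 + 0.1292/158.5 + 0.4127/115.3 + 0.0734/90.6 = 0.0074729 ⇒ P = 133.8163 kPa
xᵢ = zᵢP/Pᵢˢᵃᵗ ⇒ x_3 = 0.4127·133.8163/115.3 = 0.4790

Pdew = 133.8163 kPa, x_3 = 0.4790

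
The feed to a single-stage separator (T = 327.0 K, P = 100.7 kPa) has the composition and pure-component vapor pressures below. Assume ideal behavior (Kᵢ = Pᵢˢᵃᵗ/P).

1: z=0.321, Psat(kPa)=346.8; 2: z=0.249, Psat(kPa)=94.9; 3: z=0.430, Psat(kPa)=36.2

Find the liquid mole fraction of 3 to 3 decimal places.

x_3 = 0.585

Raoult's law: Kᵢ = Pᵢˢᵃᵗ/P = Pᵢˢᵃᵗ/100.7.
  K_1 = 346.8/100.7 = 3.44389, K_2 = 94.9/100.7 = 0.94240, K_3 = 36.2/100.7 = 0.35948
Newton–Raphson from ψ = 0.6:
  ψ = 0.600: g = -0.1441, g' = -0.781 → ψ = 0.416
  ψ = 0.416: g = -0.0008, g' = -0.800 → ψ = 0.415
Converged at ψ = 0.415.
Compositions from xᵢ = zᵢ/(1+ψ(Kᵢ−1)), yᵢ = Kᵢxᵢ:
  1: x = 0.159, y = 0.549
  2: x = 0.255, y = 0.240
  3: x = 0.585, y = 0.210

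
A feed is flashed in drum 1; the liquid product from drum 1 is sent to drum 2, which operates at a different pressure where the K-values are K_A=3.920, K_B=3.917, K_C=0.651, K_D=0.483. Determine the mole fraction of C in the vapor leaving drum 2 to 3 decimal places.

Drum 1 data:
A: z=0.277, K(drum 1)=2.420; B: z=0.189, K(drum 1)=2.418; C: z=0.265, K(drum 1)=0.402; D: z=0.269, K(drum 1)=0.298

Drum 1:
Material balance + equilibrium reduce to Σ zᵢ(Kᵢ−1)/(1+ψ₁(Kᵢ−1)) = 0.
Feasibility: ΣzᵢKᵢ = 1.314, Σzᵢ/Kᵢ = 1.755 — both > 1, two phases present.
Iterate (Newton) starting at ψ₁ = 0.45:
  ψ₁ = 0.450: g = -0.0893, g' = -0.810 → ψ₁ = 0.340
  ψ₁ = 0.340: g = -0.0007, g' = -0.805 → ψ₁ = 0.339
Converged at ψ₁ = 0.339.
Drum-1 compositions:
  A: x = 0.187, y = 0.453
  B: x = 0.128, y = 0.309
  C: x = 0.332, y = 0.134
  D: x = 0.353, y = 0.105
Drum-2 feed = drum-1 liquid: z₂ = (0.1870, 0.1277, 0.3324, 0.3530).
Drum 2:
Material balance + equilibrium reduce to Σ zᵢ(Kᵢ−1)/(1+ψ₂(Kᵢ−1)) = 0.
Check two-phase: ΣzᵢKᵢ = 1.620 > 1 and Σzᵢ/Kᵢ = 1.322 > 1, so g(0) = 0.620 > 0 and g(1) = -0.322 < 0.
Newton iteration, ψ₂⁰ = 0.65:
  ψ₂ = 0.650: g = -0.1079, g' = -0.601 → ψ₂ = 0.471
  ψ₂ = 0.471: g = 0.0070, g' = -0.699 → ψ₂ = 0.481
Converged at ψ₂ = 0.481.
  A: x = 0.078, y = 0.305
  B: x = 0.053, y = 0.208
  C: x = 0.399, y = 0.260
  D: x = 0.470, y = 0.227

y_C (drum 2) = 0.260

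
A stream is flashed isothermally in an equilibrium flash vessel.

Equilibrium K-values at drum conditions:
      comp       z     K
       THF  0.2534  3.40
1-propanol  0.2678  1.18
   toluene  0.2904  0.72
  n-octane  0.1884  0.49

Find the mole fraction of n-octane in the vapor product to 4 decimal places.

Rachford–Rice: g(V/F) = Σ zᵢ(Kᵢ−1)/(1+V/F(Kᵢ−1)) = 0.
Feasibility: ΣzᵢKᵢ = 1.4790, Σzᵢ/Kᵢ = 1.0893 — both > 1, two phases present.
Newton iteration, V/F⁰ = 0.5:
  V/F = 0.5000: g = 0.09714, g' = -0.4279 → V/F = 0.7270
  V/F = 0.7270: g = 0.00940, g' = -0.3602 → V/F = 0.7531
  V/F = 0.7531: g = 0.00004, g' = -0.3576 → V/F = 0.7532
Converged at V/F = 0.7532.
Compositions from xᵢ = zᵢ/(1+V/F(Kᵢ−1)), yᵢ = Kᵢxᵢ:
  THF: x = 0.0903, y = 0.3069
  1-propanol: x = 0.2358, y = 0.2783
  toluene: x = 0.3680, y = 0.2650
  n-octane: x = 0.3059, y = 0.1499

y_n-octane = 0.1499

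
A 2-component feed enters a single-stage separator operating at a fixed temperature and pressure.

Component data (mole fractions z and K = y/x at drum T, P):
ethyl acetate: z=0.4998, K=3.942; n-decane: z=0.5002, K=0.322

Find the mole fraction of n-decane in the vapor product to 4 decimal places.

Newton iteration, ψ⁰ = 0.5:
  ψ = 0.5000: g = 0.08200, g' = -1.2348 → ψ = 0.5664
  ψ = 0.5664: g = 0.00089, g' = -1.2145 → ψ = 0.5671
Converged at ψ = 0.5671.
Compositions from xᵢ = zᵢ/(1+ψ(Kᵢ−1)), yᵢ = Kᵢxᵢ:
  ethyl acetate: x = 0.1873, y = 0.7383
  n-decane: x = 0.8127, y = 0.2617

y_n-decane = 0.2617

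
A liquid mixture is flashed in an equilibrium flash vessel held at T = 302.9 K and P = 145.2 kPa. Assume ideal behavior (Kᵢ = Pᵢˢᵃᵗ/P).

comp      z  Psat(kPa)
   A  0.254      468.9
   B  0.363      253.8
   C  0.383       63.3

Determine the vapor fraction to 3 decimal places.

ψ = 0.768

Raoult's law: Kᵢ = Pᵢˢᵃᵗ/P = Pᵢˢᵃᵗ/145.2.
  K_A = 468.9/145.2 = 3.22934, K_B = 253.8/145.2 = 1.74793, K_C = 63.3/145.2 = 0.43595
Material balance + equilibrium reduce to Σ zᵢ(Kᵢ−1)/(1+ψ(Kᵢ−1)) = 0.
Feasibility: ΣzᵢKᵢ = 1.622, Σzᵢ/Kᵢ = 1.165 — both > 1, two phases present.
Iterate (Newton) starting at ψ = 0.5:
  ψ = 0.500: g = 0.1645, g' = -0.626 → ψ = 0.763
  ψ = 0.763: g = 0.0035, g' = -0.631 → ψ = 0.768
Converged at ψ = 0.768.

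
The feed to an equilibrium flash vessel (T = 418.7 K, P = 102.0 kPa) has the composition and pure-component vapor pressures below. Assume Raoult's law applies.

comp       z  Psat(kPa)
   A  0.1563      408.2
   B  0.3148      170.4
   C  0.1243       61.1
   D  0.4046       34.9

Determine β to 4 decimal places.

Raoult's law: Kᵢ = Pᵢˢᵃᵗ/P = Pᵢˢᵃᵗ/102.0.
  K_A = 408.2/102.0 = 4.001961, K_B = 170.4/102.0 = 1.670588, K_C = 61.1/102.0 = 0.599020, K_D = 34.9/102.0 = 0.342157
Newton–Raphson from β = 0.67:
  β = 0.6700: g = -0.24261, g' = -0.8199 → β = 0.3741
  β = 0.3741: g = -0.02192, g' = -0.7387 → β = 0.3444
  β = 0.3444: g = 0.00021, g' = -0.7535 → β = 0.3447
Converged at β = 0.3447.

β = 0.3447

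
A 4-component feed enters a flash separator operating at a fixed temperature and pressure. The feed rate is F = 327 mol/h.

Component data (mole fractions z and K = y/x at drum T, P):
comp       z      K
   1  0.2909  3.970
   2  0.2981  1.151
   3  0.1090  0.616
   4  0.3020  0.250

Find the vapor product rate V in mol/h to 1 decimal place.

V = 154.3 mol/h

Let ψ = V/F and solve Σ zᵢ(Kᵢ−1)/(1+ψ(Kᵢ−1)) = 0.
Check two-phase: ΣzᵢKᵢ = 1.6406 > 1 and Σzᵢ/Kᵢ = 1.7172 > 1, so g(0) = 0.6406 > 0 and g(1) = -0.7172 < 0.
Newton iteration, ψ⁰ = 0.47:
  ψ = 0.4700: g = 0.00175, g' = -0.8821 → ψ = 0.4720
Converged at ψ = 0.4720.
Then V = ψ·F = 0.4720·327 = 154.3 mol/h and L = F − V = 172.7 mol/h.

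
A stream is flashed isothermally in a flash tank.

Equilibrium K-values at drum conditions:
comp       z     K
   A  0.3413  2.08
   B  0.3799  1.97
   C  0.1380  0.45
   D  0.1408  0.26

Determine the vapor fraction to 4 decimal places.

Newton–Raphson from ψ = 0.41:
  ψ = 0.4100: g = 0.27156, g' = -0.6027 → ψ = 0.8606
  ψ = 0.8606: g = -0.03911, g' = -0.9482 → ψ = 0.8193
  ψ = 0.8193: g = -0.00192, g' = -0.8588 → ψ = 0.8171
Converged at ψ = 0.8171.

ψ = 0.8171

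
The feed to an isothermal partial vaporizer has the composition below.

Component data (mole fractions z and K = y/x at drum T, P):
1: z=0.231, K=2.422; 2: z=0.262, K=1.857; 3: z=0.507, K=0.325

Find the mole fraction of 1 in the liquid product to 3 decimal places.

x_1 = 0.167

Let ψ = V/F and solve Σ zᵢ(Kᵢ−1)/(1+ψ(Kᵢ−1)) = 0.
g(0) = ΣzᵢKᵢ − 1 = 0.211 and g(1) = 1 − Σzᵢ/Kᵢ = -0.796, so a root lies in (0, 1).
Newton iteration, ψ⁰ = 0.68:
  ψ = 0.680: g = -0.3237, g' = -0.987 → ψ = 0.352
  ψ = 0.352: g = -0.0574, g' = -0.718 → ψ = 0.272
Converged at ψ = 0.272.
Compositions from xᵢ = zᵢ/(1+ψ(Kᵢ−1)), yᵢ = Kᵢxᵢ:
  1: x = 0.167, y = 0.404
  2: x = 0.213, y = 0.395
  3: x = 0.621, y = 0.202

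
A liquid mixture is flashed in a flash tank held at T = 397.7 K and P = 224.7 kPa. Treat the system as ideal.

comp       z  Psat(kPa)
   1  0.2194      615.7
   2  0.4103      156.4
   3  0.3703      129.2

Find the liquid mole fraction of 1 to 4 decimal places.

x_1 = 0.1722

Raoult's law: Kᵢ = Pᵢˢᵃᵗ/P = Pᵢˢᵃᵗ/224.7.
  K_1 = 615.7/224.7 = 2.740098, K_2 = 156.4/224.7 = 0.696039, K_3 = 129.2/224.7 = 0.574989
Newton iteration, ψ⁰ = 0.4:
  ψ = 0.4000: g = -0.10650, g' = -0.3772 → ψ = 0.1176
  ψ = 0.1176: g = 0.02190, g' = -0.5726 → ψ = 0.1559
  ψ = 0.1559: g = 0.00085, g' = -0.5296 → ψ = 0.1575
Converged at ψ = 0.1575.
Compositions from xᵢ = zᵢ/(1+ψ(Kᵢ−1)), yᵢ = Kᵢxᵢ:
  1: x = 0.1722, y = 0.4719
  2: x = 0.4309, y = 0.2999
  3: x = 0.3969, y = 0.2282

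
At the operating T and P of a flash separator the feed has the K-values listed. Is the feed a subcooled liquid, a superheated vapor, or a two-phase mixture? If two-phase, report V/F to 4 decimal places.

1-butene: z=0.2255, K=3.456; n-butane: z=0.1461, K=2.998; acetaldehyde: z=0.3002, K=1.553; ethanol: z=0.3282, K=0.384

two-phase, V/F = 0.8201

ΣzᵢKᵢ = 1.8096; Σzᵢ/Kᵢ = 1.1620.
Both exceed 1, so a two-phase solution exists.
Rachford–Rice: g(ψ) = Σ zᵢ(Kᵢ−1)/(1+ψ(Kᵢ−1)) = 0.
Iterate (Newton) starting at ψ = 0.5:
  ψ = 0.5000: g = 0.23250, g' = -0.7364 → ψ = 0.8157
  ψ = 0.8157: g = 0.00343, g' = -0.7819 → ψ = 0.8201
Converged at ψ = 0.8201.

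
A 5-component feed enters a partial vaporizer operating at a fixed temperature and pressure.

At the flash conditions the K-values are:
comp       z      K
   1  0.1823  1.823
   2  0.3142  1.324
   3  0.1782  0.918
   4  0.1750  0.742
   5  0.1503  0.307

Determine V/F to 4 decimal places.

Rachford–Rice: g(V/F) = Σ zᵢ(Kᵢ−1)/(1+V/F(Kᵢ−1)) = 0.
Check two-phase: ΣzᵢKᵢ = 1.0879 > 1 and Σzᵢ/Kᵢ = 1.2569 > 1, so g(0) = 0.0879 > 0 and g(1) = -0.2569 < 0.
Newton–Raphson from V/F = 0.62:
  V/F = 0.6200: g = -0.06765, g' = -0.3167 → V/F = 0.4064
  V/F = 0.4064: g = -0.00817, g' = -0.2508 → V/F = 0.3739
  V/F = 0.3739: g = -0.00009, g' = -0.2455 → V/F = 0.3735
Converged at V/F = 0.3735.

V/F = 0.3735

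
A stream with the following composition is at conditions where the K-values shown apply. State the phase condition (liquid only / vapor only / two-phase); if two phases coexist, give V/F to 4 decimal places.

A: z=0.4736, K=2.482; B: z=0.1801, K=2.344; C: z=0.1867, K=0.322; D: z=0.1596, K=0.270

ΣzᵢKᵢ = 1.7008; Σzᵢ/Kᵢ = 1.4386.
Both exceed 1, so a two-phase solution exists.
Material balance + equilibrium reduce to Σ zᵢ(Kᵢ−1)/(1+ψ(Kᵢ−1)) = 0.
Newton–Raphson from ψ = 0.5:
  ψ = 0.5000: g = 0.17294, g' = -0.8669 → ψ = 0.6995
  ψ = 0.6995: g = -0.00946, g' = -1.0028 → ψ = 0.6901
  ψ = 0.6901: g = -0.00006, g' = -0.9902 → ψ = 0.6900
Converged at ψ = 0.6900.

two-phase, V/F = 0.6900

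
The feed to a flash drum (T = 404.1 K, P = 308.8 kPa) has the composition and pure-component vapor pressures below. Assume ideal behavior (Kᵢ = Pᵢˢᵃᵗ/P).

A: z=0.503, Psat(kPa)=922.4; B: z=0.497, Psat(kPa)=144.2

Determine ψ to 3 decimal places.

ψ = 0.694

Raoult's law: Kᵢ = Pᵢˢᵃᵗ/P = Pᵢˢᵃᵗ/308.8.
  K_A = 922.4/308.8 = 2.98705, K_B = 144.2/308.8 = 0.46697
Newton iteration, ψ⁰ = 0.5:
  ψ = 0.500: g = 0.1402, g' = -0.762 → ψ = 0.684
  ψ = 0.684: g = 0.0068, g' = -0.707 → ψ = 0.694
Converged at ψ = 0.694.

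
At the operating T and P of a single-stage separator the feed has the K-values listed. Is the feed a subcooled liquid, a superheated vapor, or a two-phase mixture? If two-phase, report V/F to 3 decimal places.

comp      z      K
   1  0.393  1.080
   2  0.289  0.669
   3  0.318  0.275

ΣzᵢKᵢ = 0.705; Σzᵢ/Kᵢ = 1.952.
Since ΣzᵢKᵢ < 1 the mixture is below its bubble point — single liquid phase.

subcooled liquid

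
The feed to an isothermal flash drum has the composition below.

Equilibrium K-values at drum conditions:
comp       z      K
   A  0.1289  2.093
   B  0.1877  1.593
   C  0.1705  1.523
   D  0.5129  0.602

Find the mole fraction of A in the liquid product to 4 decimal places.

x_A = 0.0850

Rachford–Rice: g(ψ) = Σ zᵢ(Kᵢ−1)/(1+ψ(Kᵢ−1)) = 0.
Feasibility: ΣzᵢKᵢ = 1.1372, Σzᵢ/Kᵢ = 1.1434 — both > 1, two phases present.
Newton iteration, ψ⁰ = 0.68:
  ψ = 0.6800: g = -0.05396, g' = -0.2623 → ψ = 0.4743
  ψ = 0.4743: g = -0.00052, g' = -0.2604 → ψ = 0.4723
Converged at ψ = 0.4723.
Compositions from xᵢ = zᵢ/(1+ψ(Kᵢ−1)), yᵢ = Kᵢxᵢ:
  A: x = 0.0850, y = 0.1779
  B: x = 0.1466, y = 0.2336
  C: x = 0.1367, y = 0.2082
  D: x = 0.6316, y = 0.3802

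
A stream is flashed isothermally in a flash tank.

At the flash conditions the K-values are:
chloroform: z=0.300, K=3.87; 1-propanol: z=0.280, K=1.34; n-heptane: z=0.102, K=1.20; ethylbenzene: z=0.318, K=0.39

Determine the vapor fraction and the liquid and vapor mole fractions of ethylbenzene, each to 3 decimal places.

ψ = 0.764, x_ethylbenzene = 0.595, y_ethylbenzene = 0.232

Rachford–Rice: g(ψ) = Σ zᵢ(Kᵢ−1)/(1+ψ(Kᵢ−1)) = 0.
g(0) = ΣzᵢKᵢ − 1 = 0.783 and g(1) = 1 − Σzᵢ/Kᵢ = -0.187, so a root lies in (0, 1).
Newton–Raphson from ψ = 0.51:
  ψ = 0.510: g = 0.1675, g' = -0.683 → ψ = 0.755
  ψ = 0.755: g = 0.0056, g' = -0.677 → ψ = 0.764
Converged at ψ = 0.764.
Compositions from xᵢ = zᵢ/(1+ψ(Kᵢ−1)), yᵢ = Kᵢxᵢ:
  chloroform: x = 0.094, y = 0.364
  1-propanol: x = 0.222, y = 0.298
  n-heptane: x = 0.088, y = 0.106
  ethylbenzene: x = 0.595, y = 0.232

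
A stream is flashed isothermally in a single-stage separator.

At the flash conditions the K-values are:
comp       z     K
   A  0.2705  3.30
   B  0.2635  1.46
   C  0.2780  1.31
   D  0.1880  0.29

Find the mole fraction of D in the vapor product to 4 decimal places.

Let β = V/F and solve Σ zᵢ(Kᵢ−1)/(1+β(Kᵢ−1)) = 0.
g(0) = ΣzᵢKᵢ − 1 = 0.6961 and g(1) = 1 − Σzᵢ/Kᵢ = -0.1229, so a root lies in (0, 1).
Newton–Raphson from β = 0.67:
  β = 0.6700: g = 0.15427, g' = -0.6173 → β = 0.9199
  β = 0.9199: g = -0.03293, g' = -0.9788 → β = 0.8863
  β = 0.8863: g = -0.00157, g' = -0.8891 → β = 0.8845
Converged at β = 0.8845.
Compositions from xᵢ = zᵢ/(1+β(Kᵢ−1)), yᵢ = Kᵢxᵢ:
  A: x = 0.0891, y = 0.2942
  B: x = 0.1873, y = 0.2734
  C: x = 0.2182, y = 0.2858
  D: x = 0.5054, y = 0.1466

y_D = 0.1466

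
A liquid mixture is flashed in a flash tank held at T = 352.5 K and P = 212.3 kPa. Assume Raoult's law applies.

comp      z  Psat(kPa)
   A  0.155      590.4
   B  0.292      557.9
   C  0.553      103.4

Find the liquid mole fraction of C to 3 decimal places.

Raoult's law: Kᵢ = Pᵢˢᵃᵗ/P = Pᵢˢᵃᵗ/212.3.
  K_A = 590.4/212.3 = 2.78097, K_B = 557.9/212.3 = 2.62789, K_C = 103.4/212.3 = 0.48705
Rachford–Rice: g(ψ) = Σ zᵢ(Kᵢ−1)/(1+ψ(Kᵢ−1)) = 0.
g(0) = ΣzᵢKᵢ − 1 = 0.468 and g(1) = 1 − Σzᵢ/Kᵢ = -0.302, so a root lies in (0, 1).
Newton–Raphson from ψ = 0.5:
  ψ = 0.500: g = 0.0266, g' = -0.636 → ψ = 0.542
Converged at ψ = 0.542.
Compositions from xᵢ = zᵢ/(1+ψ(Kᵢ−1)), yᵢ = Kᵢxᵢ:
  A: x = 0.079, y = 0.219
  B: x = 0.155, y = 0.408
  C: x = 0.766, y = 0.373

x_C = 0.766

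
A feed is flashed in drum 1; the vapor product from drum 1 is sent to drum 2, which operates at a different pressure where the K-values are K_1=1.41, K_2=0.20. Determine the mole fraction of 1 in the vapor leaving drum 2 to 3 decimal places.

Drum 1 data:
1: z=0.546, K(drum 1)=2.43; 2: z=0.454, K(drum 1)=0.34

Drum 1:
Material balance + equilibrium reduce to Σ zᵢ(Kᵢ−1)/(1+ψ₁(Kᵢ−1)) = 0.
Feasibility: ΣzᵢKᵢ = 1.481, Σzᵢ/Kᵢ = 1.560 — both > 1, two phases present.
Binary case is linear: z₁(K₁−1)(1+ψ₁(K₂−1)) + z₂(K₂−1)(1+ψ₁(K₁−1)) = 0
⇒ ψ₁ = [z₁(K₁−1)+z₂(K₂−1)] / [−(K₁−1)(K₂−1)] = 0.4811/0.9438 = 0.510
Drum-1 compositions:
  1: x = 0.316, y = 0.767
  2: x = 0.684, y = 0.233
Drum-2 feed = drum-1 vapor: z₂ = (0.7674, 0.2326).
Drum 2:
Material balance + equilibrium reduce to Σ zᵢ(Kᵢ−1)/(1+ψ₂(Kᵢ−1)) = 0.
Check two-phase: ΣzᵢKᵢ = 1.129 > 1 and Σzᵢ/Kᵢ = 1.707 > 1, so g(0) = 0.129 > 0 and g(1) = -0.707 < 0.
Iterate (Newton) starting at ψ₂ = 0.31:
  ψ₂ = 0.310: g = 0.0317, g' = -0.365 → ψ₂ = 0.397
  ψ₂ = 0.397: g = -0.0021, g' = -0.415 → ψ₂ = 0.392
Converged at ψ₂ = 0.392.
  1: x = 0.661, y = 0.932
  2: x = 0.339, y = 0.068

y_1 (drum 2) = 0.932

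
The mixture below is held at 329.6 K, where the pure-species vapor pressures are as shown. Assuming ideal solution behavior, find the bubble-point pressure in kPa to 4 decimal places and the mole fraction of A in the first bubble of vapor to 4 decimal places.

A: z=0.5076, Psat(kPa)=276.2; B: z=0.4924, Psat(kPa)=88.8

At the bubble point ψ → 0, so ΣzᵢKᵢ = 1 with Kᵢ = Pᵢˢᵃᵗ/P ⇒ P = ΣzᵢPᵢˢᵃᵗ.
P = 0.5076·276.2 + 0.4924·88.8 = 183.9242 kPa
yᵢ = zᵢPᵢˢᵃᵗ/P ⇒ y_A = 0.5076·276.2/183.9242 = 0.7623

Pbub = 183.9242 kPa, y_A = 0.7623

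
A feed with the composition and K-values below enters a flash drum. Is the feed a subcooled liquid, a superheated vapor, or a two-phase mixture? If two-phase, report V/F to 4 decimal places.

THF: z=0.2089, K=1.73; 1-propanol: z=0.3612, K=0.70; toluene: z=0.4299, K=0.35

ΣzᵢKᵢ = 0.7647; Σzᵢ/Kᵢ = 1.8650.
Since ΣzᵢKᵢ < 1 the mixture is below its bubble point — single liquid phase.

subcooled liquid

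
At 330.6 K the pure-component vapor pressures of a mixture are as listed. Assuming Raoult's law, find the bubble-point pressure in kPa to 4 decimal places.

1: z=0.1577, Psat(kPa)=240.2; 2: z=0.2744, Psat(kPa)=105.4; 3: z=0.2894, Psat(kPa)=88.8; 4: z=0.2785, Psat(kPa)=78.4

At the bubble point ψ → 0, so ΣzᵢKᵢ = 1 with Kᵢ = Pᵢˢᵃᵗ/P ⇒ P = ΣzᵢPᵢˢᵃᵗ.
P = 0.1577·240.2 + 0.2744·105.4 + 0.2894·88.8 + 0.2785·78.4 = 114.3344 kPa

Pbub = 114.3344 kPa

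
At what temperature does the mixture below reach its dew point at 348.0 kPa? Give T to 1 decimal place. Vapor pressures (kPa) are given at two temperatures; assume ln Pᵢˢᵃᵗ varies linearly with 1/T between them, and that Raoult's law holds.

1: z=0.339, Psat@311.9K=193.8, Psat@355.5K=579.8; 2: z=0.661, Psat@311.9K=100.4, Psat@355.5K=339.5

T = 350.3 K

Dew-point temperature: Σzᵢ·P/Pᵢˢᵃᵗ(T) = 1. Interpolate ln Pᵢˢᵃᵗ = aᵢ + bᵢ/T.
  T = 311.9 K: ΣzᵢP/Pᵢˢᵃᵗ = 2.8998
  T = 355.5 K: ΣzᵢP/Pᵢˢᵃᵗ = 0.8810
  T = 333.7 K: ΣzᵢP/Pᵢˢᵃᵗ = 1.5369
  T = 344.6 K: ΣzᵢP/Pᵢˢᵃᵗ = 1.1533
  T = 350.1 K: ΣzᵢP/Pᵢˢᵃᵗ = 1.0047
  T = 352.8 K: ΣzᵢP/Pᵢˢᵃᵗ = 0.9403
Interpolating between 350.1 K and 352.8 K gives T ≈ 350.3 K.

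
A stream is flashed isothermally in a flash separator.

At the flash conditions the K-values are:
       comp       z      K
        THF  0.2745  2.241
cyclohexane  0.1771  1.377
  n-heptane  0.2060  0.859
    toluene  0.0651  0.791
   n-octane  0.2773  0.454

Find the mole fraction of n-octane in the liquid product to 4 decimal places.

Let ψ = V/F and solve Σ zᵢ(Kᵢ−1)/(1+ψ(Kᵢ−1)) = 0.
g(0) = ΣzᵢKᵢ − 1 = 0.2134 and g(1) = 1 − Σzᵢ/Kᵢ = -0.1840, so a root lies in (0, 1).
Newton–Raphson from ψ = 0.68:
  ψ = 0.6800: g = -0.05091, g' = -0.3583 → ψ = 0.5379
  ψ = 0.5379: g = -0.00133, g' = -0.3435 → ψ = 0.5340
Converged at ψ = 0.5340.
Compositions from xᵢ = zᵢ/(1+ψ(Kᵢ−1)), yᵢ = Kᵢxᵢ:
  THF: x = 0.1651, y = 0.3700
  cyclohexane: x = 0.1474, y = 0.2030
  n-heptane: x = 0.2228, y = 0.1914
  toluene: x = 0.0733, y = 0.0580
  n-octane: x = 0.3914, y = 0.1777

x_n-octane = 0.3914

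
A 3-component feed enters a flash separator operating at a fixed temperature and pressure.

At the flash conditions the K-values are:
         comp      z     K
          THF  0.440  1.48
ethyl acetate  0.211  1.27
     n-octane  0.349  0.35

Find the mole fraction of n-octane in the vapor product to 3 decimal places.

Material balance + equilibrium reduce to Σ zᵢ(Kᵢ−1)/(1+V/F(Kᵢ−1)) = 0.
Check two-phase: ΣzᵢKᵢ = 1.041 > 1 and Σzᵢ/Kᵢ = 1.461 > 1, so g(0) = 0.041 > 0 and g(1) = -0.461 < 0.
Iterate (Newton) starting at V/F = 0.64:
  V/F = 0.640: g = -0.1783, g' = -0.503 → V/F = 0.285
  V/F = 0.285: g = -0.0399, g' = -0.314 → V/F = 0.158
  V/F = 0.158: g = -0.0020, g' = -0.285 → V/F = 0.151
Converged at V/F = 0.151.
Compositions from xᵢ = zᵢ/(1+V/F(Kᵢ−1)), yᵢ = Kᵢxᵢ:
  THF: x = 0.410, y = 0.607
  ethyl acetate: x = 0.203, y = 0.257
  n-octane: x = 0.387, y = 0.135

y_n-octane = 0.135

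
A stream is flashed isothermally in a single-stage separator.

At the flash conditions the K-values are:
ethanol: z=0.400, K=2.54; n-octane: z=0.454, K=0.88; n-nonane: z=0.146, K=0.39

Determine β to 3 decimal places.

β = 0.899

Newton–Raphson from β = 0.33:
  β = 0.330: g = 0.2402, g' = -0.509 → β = 0.802
  β = 0.802: g = 0.0411, g' = -0.406 → β = 0.903
  β = 0.903: g = -0.0017, g' = -0.443 → β = 0.899
Converged at β = 0.899.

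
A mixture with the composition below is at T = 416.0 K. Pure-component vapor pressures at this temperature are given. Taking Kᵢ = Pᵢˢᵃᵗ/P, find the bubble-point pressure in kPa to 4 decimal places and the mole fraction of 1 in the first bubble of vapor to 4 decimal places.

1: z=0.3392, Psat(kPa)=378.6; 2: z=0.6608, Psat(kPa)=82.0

At the bubble point ψ → 0, so ΣzᵢKᵢ = 1 with Kᵢ = Pᵢˢᵃᵗ/P ⇒ P = ΣzᵢPᵢˢᵃᵗ.
P = 0.3392·378.6 + 0.6608·82.0 = 182.6067 kPa
yᵢ = zᵢPᵢˢᵃᵗ/P ⇒ y_1 = 0.3392·378.6/182.6067 = 0.7033

Pbub = 182.6067 kPa, y_1 = 0.7033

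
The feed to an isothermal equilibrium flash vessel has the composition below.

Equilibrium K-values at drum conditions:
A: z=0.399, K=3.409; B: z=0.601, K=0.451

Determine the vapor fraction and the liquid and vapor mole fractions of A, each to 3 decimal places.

Binary case is linear: z₁(K₁−1)(1+ψ(K₂−1)) + z₂(K₂−1)(1+ψ(K₁−1)) = 0
⇒ ψ = [z₁(K₁−1)+z₂(K₂−1)] / [−(K₁−1)(K₂−1)] = 0.6312/1.3225 = 0.477
Compositions from xᵢ = zᵢ/(1+ψ(Kᵢ−1)), yᵢ = Kᵢxᵢ:
  A: x = 0.186, y = 0.633
  B: x = 0.814, y = 0.367

ψ = 0.477, x_A = 0.186, y_A = 0.633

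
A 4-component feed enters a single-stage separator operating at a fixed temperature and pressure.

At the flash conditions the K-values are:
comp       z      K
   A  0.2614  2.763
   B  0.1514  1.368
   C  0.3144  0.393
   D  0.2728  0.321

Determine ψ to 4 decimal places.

ψ = 0.1513

Newton iteration, ψ⁰ = 0.5:
  ψ = 0.5000: g = -0.26245, g' = -0.7712 → ψ = 0.1597
  ψ = 0.1597: g = -0.00686, g' = -0.8133 → ψ = 0.1513
Converged at ψ = 0.1513.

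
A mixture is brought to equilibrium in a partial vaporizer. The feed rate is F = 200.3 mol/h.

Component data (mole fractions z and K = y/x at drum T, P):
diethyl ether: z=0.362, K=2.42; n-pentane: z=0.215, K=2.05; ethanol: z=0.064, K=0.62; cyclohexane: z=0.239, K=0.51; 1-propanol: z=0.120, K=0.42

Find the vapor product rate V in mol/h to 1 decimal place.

V = 162.4 mol/h

Material balance + equilibrium reduce to Σ zᵢ(Kᵢ−1)/(1+ψ(Kᵢ−1)) = 0.
Feasibility: ΣzᵢKᵢ = 1.529, Σzᵢ/Kᵢ = 1.112 — both > 1, two phases present.
Newton–Raphson from ψ = 0.5:
  ψ = 0.500: g = 0.1655, g' = -0.546 → ψ = 0.803
  ψ = 0.803: g = 0.0044, g' = -0.546 → ψ = 0.811
Converged at ψ = 0.811.
Then V = ψ·F = 0.8109·200.3 = 162.4 mol/h and L = F − V = 37.9 mol/h.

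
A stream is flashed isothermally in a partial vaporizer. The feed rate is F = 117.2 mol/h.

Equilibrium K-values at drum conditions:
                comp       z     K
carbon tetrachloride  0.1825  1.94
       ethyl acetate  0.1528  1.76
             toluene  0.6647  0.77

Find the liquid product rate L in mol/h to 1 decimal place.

L = 37.5 mol/h

Material balance + equilibrium reduce to Σ zᵢ(Kᵢ−1)/(1+β(Kᵢ−1)) = 0.
g(0) = ΣzᵢKᵢ − 1 = 0.1348 and g(1) = 1 − Σzᵢ/Kᵢ = -0.0441, so a root lies in (0, 1).
Newton iteration, β⁰ = 0.5:
  β = 0.5000: g = 0.02810, g' = -0.1659 → β = 0.6694
  β = 0.6694: g = 0.00156, g' = -0.1486 → β = 0.6799
Converged at β = 0.6799.
Then V = β·F = 0.6799·117.2 = 79.7 mol/h and L = F − V = 37.5 mol/h.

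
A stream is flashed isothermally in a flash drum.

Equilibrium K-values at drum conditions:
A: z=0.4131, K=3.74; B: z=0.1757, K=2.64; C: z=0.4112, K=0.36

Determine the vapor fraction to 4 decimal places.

Let ψ = V/F and solve Σ zᵢ(Kᵢ−1)/(1+ψ(Kᵢ−1)) = 0.
Check two-phase: ΣzᵢKᵢ = 2.1569 > 1 and Σzᵢ/Kᵢ = 1.3192 > 1, so g(0) = 1.1569 > 0 and g(1) = -0.3192 < 0.
Newton iteration, ψ⁰ = 0.5:
  ψ = 0.5000: g = 0.24890, g' = -1.0591 → ψ = 0.7350
  ψ = 0.7350: g = 0.00927, g' = -1.0391 → ψ = 0.7439
Converged at ψ = 0.7439.

ψ = 0.7439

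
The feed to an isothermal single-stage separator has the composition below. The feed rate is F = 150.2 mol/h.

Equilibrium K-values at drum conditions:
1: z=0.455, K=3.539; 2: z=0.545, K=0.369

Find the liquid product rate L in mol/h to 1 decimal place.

Let ψ = V/F and solve Σ zᵢ(Kᵢ−1)/(1+ψ(Kᵢ−1)) = 0.
Check two-phase: ΣzᵢKᵢ = 1.811 > 1 and Σzᵢ/Kᵢ = 1.606 > 1, so g(0) = 0.811 > 0 and g(1) = -0.606 < 0.
Binary case is linear: z₁(K₁−1)(1+ψ(K₂−1)) + z₂(K₂−1)(1+ψ(K₁−1)) = 0
⇒ ψ = [z₁(K₁−1)+z₂(K₂−1)] / [−(K₁−1)(K₂−1)] = 0.8114/1.6021 = 0.506
Then V = ψ·F = 0.5064·150.2 = 76.1 mol/h and L = F − V = 74.1 mol/h.

L = 74.1 mol/h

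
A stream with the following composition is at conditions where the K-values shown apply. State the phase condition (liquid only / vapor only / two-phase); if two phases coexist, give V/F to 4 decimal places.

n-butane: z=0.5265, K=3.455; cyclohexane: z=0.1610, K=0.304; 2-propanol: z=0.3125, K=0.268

ΣzᵢKᵢ = 1.9518; Σzᵢ/Kᵢ = 1.8480.
Both exceed 1, so a two-phase solution exists.
Rachford–Rice: g(ψ) = Σ zᵢ(Kᵢ−1)/(1+ψ(Kᵢ−1)) = 0.
Newton–Raphson from ψ = 0.5:
  ψ = 0.5000: g = 0.04760, g' = -1.2396 → ψ = 0.5384
Converged at ψ = 0.5384.

two-phase, V/F = 0.5384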